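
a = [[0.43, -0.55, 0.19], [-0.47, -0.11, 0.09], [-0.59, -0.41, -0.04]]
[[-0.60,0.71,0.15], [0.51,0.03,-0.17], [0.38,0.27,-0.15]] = a @ [[-1.06,0.23,0.34],  [0.53,-1.01,-0.10],  [0.75,0.3,-0.28]]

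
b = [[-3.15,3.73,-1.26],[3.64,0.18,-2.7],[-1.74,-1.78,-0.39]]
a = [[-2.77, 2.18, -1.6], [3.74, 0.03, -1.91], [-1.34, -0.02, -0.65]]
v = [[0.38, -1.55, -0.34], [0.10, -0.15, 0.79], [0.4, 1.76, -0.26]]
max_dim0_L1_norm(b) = 8.53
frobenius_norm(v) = 2.58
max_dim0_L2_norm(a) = 4.84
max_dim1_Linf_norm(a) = 3.74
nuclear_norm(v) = 3.79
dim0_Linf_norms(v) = [0.4, 1.76, 0.79]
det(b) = 45.95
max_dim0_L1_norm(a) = 7.85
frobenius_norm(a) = 5.90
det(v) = -1.12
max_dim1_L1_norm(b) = 8.14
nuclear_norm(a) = 8.77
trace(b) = -3.36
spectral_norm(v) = 2.35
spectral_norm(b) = 5.58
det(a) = 11.09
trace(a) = -3.39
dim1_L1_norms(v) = [2.27, 1.04, 2.42]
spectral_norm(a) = 5.02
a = v + b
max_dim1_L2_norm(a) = 4.2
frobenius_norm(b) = 7.23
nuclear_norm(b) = 11.72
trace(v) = -0.03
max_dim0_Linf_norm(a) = 3.74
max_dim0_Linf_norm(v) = 1.76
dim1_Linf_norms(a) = [2.77, 3.74, 1.34]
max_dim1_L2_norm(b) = 5.04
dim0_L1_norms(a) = [7.85, 2.23, 4.16]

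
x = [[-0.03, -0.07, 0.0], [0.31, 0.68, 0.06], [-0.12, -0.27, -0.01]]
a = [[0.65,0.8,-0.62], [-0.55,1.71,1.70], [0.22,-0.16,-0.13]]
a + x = [[0.62, 0.73, -0.62], [-0.24, 2.39, 1.76], [0.1, -0.43, -0.14]]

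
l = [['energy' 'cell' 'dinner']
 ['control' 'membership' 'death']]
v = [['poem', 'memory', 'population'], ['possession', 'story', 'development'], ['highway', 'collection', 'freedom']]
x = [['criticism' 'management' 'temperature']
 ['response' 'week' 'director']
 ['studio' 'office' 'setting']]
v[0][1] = 'memory'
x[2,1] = 'office'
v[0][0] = 'poem'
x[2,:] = ['studio', 'office', 'setting']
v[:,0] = ['poem', 'possession', 'highway']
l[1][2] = 'death'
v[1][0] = 'possession'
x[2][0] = 'studio'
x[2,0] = 'studio'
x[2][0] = 'studio'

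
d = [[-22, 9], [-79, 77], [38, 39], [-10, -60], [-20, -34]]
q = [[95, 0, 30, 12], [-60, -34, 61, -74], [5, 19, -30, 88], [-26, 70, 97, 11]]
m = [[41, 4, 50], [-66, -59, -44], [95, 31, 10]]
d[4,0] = -20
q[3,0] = -26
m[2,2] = 10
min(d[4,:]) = -34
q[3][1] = 70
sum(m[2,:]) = 136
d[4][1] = -34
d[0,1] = 9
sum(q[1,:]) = -107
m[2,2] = 10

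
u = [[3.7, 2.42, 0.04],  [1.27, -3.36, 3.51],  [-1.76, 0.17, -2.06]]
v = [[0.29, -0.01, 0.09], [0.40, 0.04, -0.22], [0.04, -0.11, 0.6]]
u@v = [[2.04, 0.06, -0.18], [-0.84, -0.53, 2.96], [-0.52, 0.25, -1.43]]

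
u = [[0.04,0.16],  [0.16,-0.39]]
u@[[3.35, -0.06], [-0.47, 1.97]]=[[0.06,0.31], [0.72,-0.78]]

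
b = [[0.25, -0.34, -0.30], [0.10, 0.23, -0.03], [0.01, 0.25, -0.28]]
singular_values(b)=[0.53, 0.42, 0.14]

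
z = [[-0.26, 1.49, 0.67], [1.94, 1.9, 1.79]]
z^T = [[-0.26, 1.94],[1.49, 1.90],[0.67, 1.79]]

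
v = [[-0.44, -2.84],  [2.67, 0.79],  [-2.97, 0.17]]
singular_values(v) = [4.14, 2.78]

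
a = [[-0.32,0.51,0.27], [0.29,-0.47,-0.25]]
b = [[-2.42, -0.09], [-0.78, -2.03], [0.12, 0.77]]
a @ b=[[0.41, -0.8], [-0.37, 0.74]]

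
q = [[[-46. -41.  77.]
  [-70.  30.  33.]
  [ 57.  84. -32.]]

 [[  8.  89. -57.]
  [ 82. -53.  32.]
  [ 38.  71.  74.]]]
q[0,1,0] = -70.0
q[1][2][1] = 71.0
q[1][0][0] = 8.0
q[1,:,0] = [8.0, 82.0, 38.0]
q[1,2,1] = 71.0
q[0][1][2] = 33.0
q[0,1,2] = 33.0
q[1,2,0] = 38.0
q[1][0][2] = -57.0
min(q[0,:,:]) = -70.0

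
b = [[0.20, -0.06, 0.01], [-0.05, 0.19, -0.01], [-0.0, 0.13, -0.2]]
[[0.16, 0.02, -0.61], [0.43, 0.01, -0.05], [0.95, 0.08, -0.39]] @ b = [[0.03, -0.09, 0.12], [0.09, -0.03, 0.01], [0.19, -0.09, 0.09]]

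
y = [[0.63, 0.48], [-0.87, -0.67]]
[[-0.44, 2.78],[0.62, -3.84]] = y@[[-0.50, 4.06],  [-0.27, 0.46]]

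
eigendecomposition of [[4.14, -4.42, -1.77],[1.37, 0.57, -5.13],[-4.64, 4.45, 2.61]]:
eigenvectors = [[(0.75+0j), (-0.22-0.45j), (-0.22+0.45j)], [(0.61+0j), (-0.64+0j), (-0.64-0j)], [0.28+0.00j, 0.34+0.47j, (0.34-0.47j)]]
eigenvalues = [(-0.12+0j), (3.72+4.73j), (3.72-4.73j)]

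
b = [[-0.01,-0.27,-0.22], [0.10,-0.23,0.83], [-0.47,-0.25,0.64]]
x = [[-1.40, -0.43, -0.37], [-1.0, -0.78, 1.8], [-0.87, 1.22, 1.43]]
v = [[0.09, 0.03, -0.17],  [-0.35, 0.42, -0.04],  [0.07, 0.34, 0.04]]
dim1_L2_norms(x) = [1.51, 2.2, 2.07]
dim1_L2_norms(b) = [0.35, 0.87, 0.83]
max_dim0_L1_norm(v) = 0.79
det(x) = 5.40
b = v @ x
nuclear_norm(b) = 1.88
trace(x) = -0.75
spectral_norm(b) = 1.13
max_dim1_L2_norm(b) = 0.87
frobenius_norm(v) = 0.68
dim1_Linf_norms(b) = [0.27, 0.83, 0.64]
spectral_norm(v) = 0.60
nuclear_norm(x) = 5.55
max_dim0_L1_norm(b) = 1.69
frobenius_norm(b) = 1.25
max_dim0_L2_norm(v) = 0.54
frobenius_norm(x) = 3.38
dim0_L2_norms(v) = [0.37, 0.54, 0.18]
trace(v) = 0.55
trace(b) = 0.40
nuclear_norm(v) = 1.04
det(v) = 0.03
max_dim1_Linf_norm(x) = 1.8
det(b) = 0.15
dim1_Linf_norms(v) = [0.17, 0.42, 0.34]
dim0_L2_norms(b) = [0.48, 0.43, 1.07]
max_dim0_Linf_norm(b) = 0.83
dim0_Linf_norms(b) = [0.47, 0.27, 0.83]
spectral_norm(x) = 2.69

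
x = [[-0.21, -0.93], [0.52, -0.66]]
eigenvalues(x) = [(-0.43+0.66j), (-0.43-0.66j)]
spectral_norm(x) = 1.15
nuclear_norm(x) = 1.69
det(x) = 0.62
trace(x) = -0.87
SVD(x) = [[0.77, 0.63],[0.63, -0.77]] @ diag([1.149872649857057, 0.5411033996480802]) @ [[0.15,-0.99], [-0.99,-0.15]]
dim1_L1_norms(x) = [1.14, 1.18]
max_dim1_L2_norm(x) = 0.95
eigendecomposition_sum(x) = [[(-0.11+0.4j), -0.46-0.31j], [(0.26+0.17j), (-0.33+0.25j)]] + [[-0.11-0.40j,-0.46+0.31j],  [0.26-0.17j,(-0.33-0.25j)]]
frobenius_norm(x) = 1.27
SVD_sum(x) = [[0.13, -0.88],[0.11, -0.72]] + [[-0.34, -0.05],  [0.41, 0.06]]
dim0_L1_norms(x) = [0.73, 1.59]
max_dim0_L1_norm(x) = 1.59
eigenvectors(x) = [[(0.8+0j), 0.80-0.00j], [0.19-0.57j, (0.19+0.57j)]]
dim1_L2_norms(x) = [0.95, 0.84]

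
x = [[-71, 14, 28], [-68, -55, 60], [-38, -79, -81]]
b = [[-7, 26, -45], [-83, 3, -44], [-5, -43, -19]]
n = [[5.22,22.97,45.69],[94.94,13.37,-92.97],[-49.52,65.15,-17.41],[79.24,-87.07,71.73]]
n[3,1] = -87.07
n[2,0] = -49.52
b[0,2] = -45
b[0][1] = 26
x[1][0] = -68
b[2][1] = -43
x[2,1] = -79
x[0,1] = 14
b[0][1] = 26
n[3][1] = -87.07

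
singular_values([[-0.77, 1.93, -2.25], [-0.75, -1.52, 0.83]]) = [3.41, 1.16]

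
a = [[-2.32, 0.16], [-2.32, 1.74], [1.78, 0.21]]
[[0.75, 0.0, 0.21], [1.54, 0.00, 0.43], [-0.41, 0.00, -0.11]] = a @ [[-0.29, -0.00, -0.08], [0.5, 0.0, 0.14]]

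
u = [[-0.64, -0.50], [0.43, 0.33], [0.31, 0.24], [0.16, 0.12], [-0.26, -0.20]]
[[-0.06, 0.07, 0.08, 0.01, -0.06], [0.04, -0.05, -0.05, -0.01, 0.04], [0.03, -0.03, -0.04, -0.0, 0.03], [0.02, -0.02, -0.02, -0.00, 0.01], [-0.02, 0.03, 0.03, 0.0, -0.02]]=u@[[0.11, -0.07, -0.05, 0.07, 0.05], [-0.02, -0.05, -0.09, -0.11, 0.05]]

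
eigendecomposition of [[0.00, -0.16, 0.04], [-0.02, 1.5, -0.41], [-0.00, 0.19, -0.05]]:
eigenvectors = [[-0.11+0.00j, (-0.76+0j), (-0.76-0j)], [(0.99+0j), 0.10+0.13j, 0.10-0.13j], [(0.12+0j), (0.42+0.47j), (0.42-0.47j)]]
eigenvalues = [(1.45+0j), (-0+0j), (-0-0j)]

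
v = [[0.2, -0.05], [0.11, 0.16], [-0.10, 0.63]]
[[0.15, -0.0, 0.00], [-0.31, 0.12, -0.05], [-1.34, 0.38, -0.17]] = v @[[0.21,0.14,-0.05], [-2.09,0.63,-0.27]]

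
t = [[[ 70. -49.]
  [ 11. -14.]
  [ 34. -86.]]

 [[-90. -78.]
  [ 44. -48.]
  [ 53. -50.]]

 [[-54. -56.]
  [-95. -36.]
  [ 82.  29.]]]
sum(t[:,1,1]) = -98.0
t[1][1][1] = -48.0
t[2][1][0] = -95.0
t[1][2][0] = 53.0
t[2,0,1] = -56.0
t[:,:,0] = [[70.0, 11.0, 34.0], [-90.0, 44.0, 53.0], [-54.0, -95.0, 82.0]]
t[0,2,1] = -86.0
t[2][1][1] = -36.0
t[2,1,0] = -95.0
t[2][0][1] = -56.0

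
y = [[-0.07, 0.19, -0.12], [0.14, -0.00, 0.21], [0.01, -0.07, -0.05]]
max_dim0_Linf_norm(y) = 0.21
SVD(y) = [[-0.66, -0.67, 0.34],[0.75, -0.58, 0.32],[-0.02, 0.46, 0.89]] @ diag([0.3079305083086572, 0.17482692244992695, 0.0348475141073102]) @ [[0.49, -0.40, 0.77],[-0.17, -0.91, -0.37],[0.85, 0.05, -0.52]]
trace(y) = -0.12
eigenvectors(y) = [[(-0.78+0j),(-0.8+0j),-0.80-0.00j], [(-0.59+0j),(0.41-0.15j),(0.41+0.15j)], [0.21+0.00j,(0.36+0.21j),(0.36-0.21j)]]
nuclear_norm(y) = 0.52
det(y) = 0.00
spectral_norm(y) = 0.31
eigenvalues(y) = [(0.11+0j), (-0.11+0.07j), (-0.11-0.07j)]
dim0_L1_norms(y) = [0.22, 0.26, 0.38]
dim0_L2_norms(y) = [0.16, 0.2, 0.25]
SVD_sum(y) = [[-0.10, 0.08, -0.16],[0.11, -0.09, 0.18],[-0.00, 0.00, -0.0]] + [[0.02, 0.11, 0.04], [0.02, 0.09, 0.04], [-0.01, -0.07, -0.03]] + [[0.01,  0.0,  -0.01],[0.01,  0.00,  -0.01],[0.03,  0.00,  -0.02]]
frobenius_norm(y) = 0.36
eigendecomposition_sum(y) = [[(0.06+0j), (0.08+0j), (0.05+0j)],[(0.05+0j), (0.06+0j), 0.04+0.00j],[-0.02+0.00j, (-0.02+0j), (-0.01+0j)]] + [[-0.07-0.06j, (0.06+0j), -0.09-0.22j], [0.05+0.02j, -0.03+0.01j, 0.08+0.09j], [(0.01+0.04j), (-0.02-0.02j), (-0.02+0.12j)]] + [[(-0.07+0.06j), 0.06-0.00j, (-0.09+0.22j)], [(0.05-0.02j), (-0.03-0.01j), 0.08-0.09j], [(0.01-0.04j), -0.02+0.02j, -0.02-0.12j]]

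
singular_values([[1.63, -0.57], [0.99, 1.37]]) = [1.94, 1.44]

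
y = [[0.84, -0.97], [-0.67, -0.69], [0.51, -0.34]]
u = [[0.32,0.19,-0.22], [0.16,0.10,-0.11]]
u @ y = [[0.03, -0.37], [0.01, -0.19]]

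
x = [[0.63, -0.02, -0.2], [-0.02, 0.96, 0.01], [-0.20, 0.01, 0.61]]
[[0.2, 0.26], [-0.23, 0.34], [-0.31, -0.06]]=x@[[0.17, 0.43], [-0.23, 0.36], [-0.45, 0.03]]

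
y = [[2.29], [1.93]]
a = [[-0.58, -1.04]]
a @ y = [[-3.34]]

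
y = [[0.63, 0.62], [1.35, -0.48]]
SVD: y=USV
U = [[-0.35,-0.94], [-0.94,0.35]]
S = [1.5, 0.76]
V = [[-0.99, 0.15], [-0.15, -0.99]]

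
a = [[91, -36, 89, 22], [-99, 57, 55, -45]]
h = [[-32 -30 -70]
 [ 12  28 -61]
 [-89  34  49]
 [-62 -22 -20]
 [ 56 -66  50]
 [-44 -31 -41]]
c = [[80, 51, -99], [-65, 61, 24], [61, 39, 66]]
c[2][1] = 39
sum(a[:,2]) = 144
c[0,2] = -99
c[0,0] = 80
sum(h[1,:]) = -21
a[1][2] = 55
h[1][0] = 12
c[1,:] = [-65, 61, 24]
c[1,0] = -65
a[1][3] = -45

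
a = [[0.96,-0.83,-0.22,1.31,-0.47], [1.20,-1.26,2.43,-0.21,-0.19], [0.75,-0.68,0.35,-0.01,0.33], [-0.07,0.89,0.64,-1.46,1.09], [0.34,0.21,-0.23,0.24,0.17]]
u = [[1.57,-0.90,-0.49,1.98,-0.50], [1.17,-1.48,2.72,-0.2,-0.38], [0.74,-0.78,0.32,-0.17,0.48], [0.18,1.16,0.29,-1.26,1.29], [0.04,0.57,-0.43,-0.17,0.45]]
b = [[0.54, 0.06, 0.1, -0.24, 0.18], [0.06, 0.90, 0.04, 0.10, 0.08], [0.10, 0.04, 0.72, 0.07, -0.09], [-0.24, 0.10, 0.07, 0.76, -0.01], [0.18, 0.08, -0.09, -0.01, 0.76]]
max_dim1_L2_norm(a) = 3.0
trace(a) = -1.24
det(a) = 0.00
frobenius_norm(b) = 1.74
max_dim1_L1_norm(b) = 1.18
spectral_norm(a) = 3.21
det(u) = 0.03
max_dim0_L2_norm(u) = 2.83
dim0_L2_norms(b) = [0.63, 0.91, 0.74, 0.81, 0.79]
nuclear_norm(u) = 8.97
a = b @ u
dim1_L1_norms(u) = [5.44, 5.95, 2.49, 4.18, 1.66]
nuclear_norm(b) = 3.68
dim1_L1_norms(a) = [3.79, 5.29, 2.12, 4.15, 1.19]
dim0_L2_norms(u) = [2.1, 2.3, 2.83, 2.37, 1.58]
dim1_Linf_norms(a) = [1.31, 2.43, 0.75, 1.46, 0.34]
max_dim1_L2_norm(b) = 0.91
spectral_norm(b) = 0.98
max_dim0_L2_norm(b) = 0.91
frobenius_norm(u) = 5.08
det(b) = 0.14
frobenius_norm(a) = 4.32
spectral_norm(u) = 3.72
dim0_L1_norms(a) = [3.32, 3.87, 3.87, 3.23, 2.25]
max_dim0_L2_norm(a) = 2.56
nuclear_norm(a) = 7.29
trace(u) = -0.40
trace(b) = 3.68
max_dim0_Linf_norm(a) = 2.43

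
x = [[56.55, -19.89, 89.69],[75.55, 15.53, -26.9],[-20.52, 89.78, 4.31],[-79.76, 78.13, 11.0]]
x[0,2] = 89.69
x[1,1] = 15.53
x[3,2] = 11.0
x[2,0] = -20.52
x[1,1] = 15.53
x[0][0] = 56.55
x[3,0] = -79.76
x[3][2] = 11.0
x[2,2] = 4.31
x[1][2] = -26.9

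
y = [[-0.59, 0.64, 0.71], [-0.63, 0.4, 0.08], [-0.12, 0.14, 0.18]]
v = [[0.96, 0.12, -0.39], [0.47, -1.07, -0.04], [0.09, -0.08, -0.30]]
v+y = [[0.37, 0.76, 0.32], [-0.16, -0.67, 0.04], [-0.03, 0.06, -0.12]]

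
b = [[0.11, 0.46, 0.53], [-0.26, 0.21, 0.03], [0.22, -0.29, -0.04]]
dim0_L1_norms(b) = [0.59, 0.96, 0.6]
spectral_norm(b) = 0.76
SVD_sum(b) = [[-0.04, 0.52, 0.46], [-0.01, 0.14, 0.13], [0.01, -0.19, -0.17]] + [[0.15, -0.05, 0.07],  [-0.23, 0.09, -0.12],  [0.22, -0.08, 0.11]] + [[-0.0, -0.00, 0.0], [-0.02, -0.02, 0.02], [-0.02, -0.02, 0.02]]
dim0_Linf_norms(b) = [0.26, 0.46, 0.53]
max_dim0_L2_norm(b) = 0.58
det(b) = 0.01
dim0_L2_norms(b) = [0.36, 0.58, 0.53]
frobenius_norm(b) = 0.87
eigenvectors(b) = [[(0.38+0j),(0.62+0j),(0.62-0j)],[(-0.61+0j),(0.43+0.37j),(0.43-0.37j)],[(0.69+0j),-0.53-0.09j,(-0.53+0.09j)]]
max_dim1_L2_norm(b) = 0.71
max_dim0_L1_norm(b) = 0.96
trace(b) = 0.28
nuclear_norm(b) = 1.22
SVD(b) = [[0.91, -0.41, 0.06], [0.25, 0.66, 0.71], [-0.34, -0.63, 0.7]] @ diag([0.7589350448880119, 0.4164394572998752, 0.04354051038534908]) @ [[-0.05, 0.75, 0.66],[-0.85, 0.31, -0.42],[-0.52, -0.59, 0.62]]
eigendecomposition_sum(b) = [[(0.11+0j), (0.04-0j), (0.16-0j)], [-0.18-0.00j, -0.06+0.00j, -0.25+0.00j], [0.20+0.00j, 0.07-0.00j, (0.29-0j)]] + [[0.07j, 0.21+0.02j, (0.19-0.02j)],[(-0.04+0.05j), (0.14+0.14j), (0.14+0.1j)],[(0.01-0.06j), (-0.18-0.05j), -0.16-0.01j]] + [[0.00-0.07j,0.21-0.02j,(0.19+0.02j)], [-0.04-0.05j,(0.14-0.14j),0.14-0.10j], [0.01+0.06j,-0.18+0.05j,(-0.16+0.01j)]]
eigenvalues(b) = [(0.34+0j), (-0.03+0.2j), (-0.03-0.2j)]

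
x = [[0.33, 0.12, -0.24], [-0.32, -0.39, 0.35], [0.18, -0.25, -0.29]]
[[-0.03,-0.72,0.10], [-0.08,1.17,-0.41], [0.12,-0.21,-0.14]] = x@[[-0.80, -0.87, -0.47], [0.03, -1.20, 0.91], [-0.94, 1.22, -0.59]]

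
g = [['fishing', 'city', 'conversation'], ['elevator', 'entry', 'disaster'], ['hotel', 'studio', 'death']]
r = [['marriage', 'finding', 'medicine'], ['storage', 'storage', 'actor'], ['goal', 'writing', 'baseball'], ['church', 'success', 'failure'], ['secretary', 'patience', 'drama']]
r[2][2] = 'baseball'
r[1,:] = ['storage', 'storage', 'actor']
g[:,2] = ['conversation', 'disaster', 'death']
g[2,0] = 'hotel'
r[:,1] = ['finding', 'storage', 'writing', 'success', 'patience']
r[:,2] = ['medicine', 'actor', 'baseball', 'failure', 'drama']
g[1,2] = 'disaster'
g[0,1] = 'city'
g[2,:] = ['hotel', 'studio', 'death']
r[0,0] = 'marriage'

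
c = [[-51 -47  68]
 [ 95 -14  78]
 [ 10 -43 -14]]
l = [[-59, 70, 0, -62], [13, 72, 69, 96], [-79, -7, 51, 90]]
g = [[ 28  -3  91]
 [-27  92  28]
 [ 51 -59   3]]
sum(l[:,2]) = 120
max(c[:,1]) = -14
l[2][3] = 90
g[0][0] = 28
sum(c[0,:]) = -30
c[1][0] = 95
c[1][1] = -14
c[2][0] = 10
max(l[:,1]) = 72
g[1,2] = 28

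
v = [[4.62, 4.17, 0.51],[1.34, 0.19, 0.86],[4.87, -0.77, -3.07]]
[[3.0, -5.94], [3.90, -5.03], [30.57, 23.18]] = v @ [[4.57, 0.53], [-4.14, -1.23], [-1.67, -6.4]]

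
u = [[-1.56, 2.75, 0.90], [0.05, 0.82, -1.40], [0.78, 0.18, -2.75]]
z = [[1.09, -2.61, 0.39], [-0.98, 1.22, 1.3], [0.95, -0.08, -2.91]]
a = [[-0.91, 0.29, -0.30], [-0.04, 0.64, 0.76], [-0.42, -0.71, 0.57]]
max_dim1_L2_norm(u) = 3.29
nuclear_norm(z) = 6.55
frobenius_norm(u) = 4.65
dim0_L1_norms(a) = [1.37, 1.64, 1.63]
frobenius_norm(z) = 4.65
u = a @ z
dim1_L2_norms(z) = [2.86, 2.03, 3.06]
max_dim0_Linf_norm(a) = 0.91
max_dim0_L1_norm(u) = 5.05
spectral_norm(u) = 3.64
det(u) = -0.07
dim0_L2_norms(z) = [1.75, 2.88, 3.21]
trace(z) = -0.60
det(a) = -1.00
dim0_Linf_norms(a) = [0.91, 0.71, 0.76]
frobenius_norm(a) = 1.73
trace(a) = 0.30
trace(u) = -3.49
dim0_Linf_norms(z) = [1.09, 2.61, 2.91]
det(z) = 0.04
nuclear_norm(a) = 3.00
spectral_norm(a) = 1.01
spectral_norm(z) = 3.63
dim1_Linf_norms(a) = [0.91, 0.76, 0.71]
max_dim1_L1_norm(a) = 1.7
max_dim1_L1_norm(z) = 4.09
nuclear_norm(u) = 6.54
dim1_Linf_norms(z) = [2.61, 1.3, 2.91]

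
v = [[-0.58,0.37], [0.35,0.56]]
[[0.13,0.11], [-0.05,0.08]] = v @ [[-0.2, -0.07],[0.03, 0.18]]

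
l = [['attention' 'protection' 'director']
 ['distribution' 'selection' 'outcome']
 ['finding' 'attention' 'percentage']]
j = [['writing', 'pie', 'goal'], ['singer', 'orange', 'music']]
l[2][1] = 'attention'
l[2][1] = 'attention'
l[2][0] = 'finding'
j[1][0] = 'singer'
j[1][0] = 'singer'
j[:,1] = ['pie', 'orange']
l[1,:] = ['distribution', 'selection', 'outcome']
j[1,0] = 'singer'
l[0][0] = 'attention'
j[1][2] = 'music'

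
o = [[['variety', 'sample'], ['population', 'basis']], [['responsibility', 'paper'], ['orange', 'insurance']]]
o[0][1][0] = 'population'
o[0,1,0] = 'population'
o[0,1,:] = ['population', 'basis']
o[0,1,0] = 'population'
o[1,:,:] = [['responsibility', 'paper'], ['orange', 'insurance']]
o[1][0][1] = 'paper'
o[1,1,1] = 'insurance'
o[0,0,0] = 'variety'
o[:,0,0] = ['variety', 'responsibility']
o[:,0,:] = [['variety', 'sample'], ['responsibility', 'paper']]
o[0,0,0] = 'variety'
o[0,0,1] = 'sample'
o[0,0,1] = 'sample'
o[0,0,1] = 'sample'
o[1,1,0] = 'orange'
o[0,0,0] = 'variety'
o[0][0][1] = 'sample'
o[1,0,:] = ['responsibility', 'paper']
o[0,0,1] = 'sample'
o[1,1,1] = 'insurance'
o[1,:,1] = ['paper', 'insurance']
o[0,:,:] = [['variety', 'sample'], ['population', 'basis']]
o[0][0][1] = 'sample'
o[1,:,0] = ['responsibility', 'orange']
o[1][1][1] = 'insurance'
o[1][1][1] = 'insurance'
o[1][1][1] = 'insurance'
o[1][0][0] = 'responsibility'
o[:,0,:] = [['variety', 'sample'], ['responsibility', 'paper']]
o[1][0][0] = 'responsibility'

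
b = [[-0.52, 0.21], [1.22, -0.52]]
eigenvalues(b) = [-0.01, -1.03]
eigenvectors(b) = [[0.38, -0.38], [0.92, 0.92]]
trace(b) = -1.04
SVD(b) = [[-0.39, 0.92],[0.92, 0.39]] @ diag([1.4398620558423514, 0.009862055842351341]) @ [[0.92, -0.39], [-0.39, -0.92]]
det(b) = 0.01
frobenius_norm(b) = 1.44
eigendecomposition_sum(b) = [[-0.01, -0.0], [-0.02, -0.01]] + [[-0.51, 0.21],[1.24, -0.51]]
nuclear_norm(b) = 1.45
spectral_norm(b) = 1.44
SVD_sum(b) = [[-0.52,0.22],[1.22,-0.52]] + [[-0.0, -0.01], [-0.00, -0.00]]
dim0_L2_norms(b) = [1.33, 0.56]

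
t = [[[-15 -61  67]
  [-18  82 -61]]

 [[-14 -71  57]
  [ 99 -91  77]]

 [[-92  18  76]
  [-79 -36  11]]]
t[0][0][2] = 67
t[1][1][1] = -91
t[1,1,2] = 77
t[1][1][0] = 99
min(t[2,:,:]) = -92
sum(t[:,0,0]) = -121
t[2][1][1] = -36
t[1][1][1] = -91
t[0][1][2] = -61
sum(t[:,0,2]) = 200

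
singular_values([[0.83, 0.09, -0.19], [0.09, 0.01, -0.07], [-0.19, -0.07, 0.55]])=[0.94, 0.46, 0.0]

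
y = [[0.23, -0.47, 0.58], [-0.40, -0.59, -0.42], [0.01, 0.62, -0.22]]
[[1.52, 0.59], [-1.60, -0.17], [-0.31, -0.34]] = y @ [[-2.50, -0.69], [1.16, -0.10], [4.56, 1.21]]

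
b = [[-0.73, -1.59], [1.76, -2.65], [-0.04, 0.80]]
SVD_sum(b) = [[0.47,-1.07], [1.25,-2.87], [-0.30,0.69]] + [[-1.20, -0.52], [0.51, 0.22], [0.26, 0.11]]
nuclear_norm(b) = 4.87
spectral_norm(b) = 3.43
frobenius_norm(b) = 3.72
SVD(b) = [[-0.34, 0.90], [-0.91, -0.38], [0.22, -0.2]] @ diag([3.425399946256903, 1.4454532881360096]) @ [[-0.40, 0.92], [-0.92, -0.4]]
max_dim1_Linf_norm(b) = 2.65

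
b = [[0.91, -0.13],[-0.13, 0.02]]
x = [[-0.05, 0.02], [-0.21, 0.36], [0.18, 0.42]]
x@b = [[-0.05, 0.01], [-0.24, 0.03], [0.11, -0.02]]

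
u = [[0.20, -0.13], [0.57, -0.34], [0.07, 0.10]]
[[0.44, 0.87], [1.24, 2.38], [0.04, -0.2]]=u@[[1.68, 2.12], [-0.82, -3.44]]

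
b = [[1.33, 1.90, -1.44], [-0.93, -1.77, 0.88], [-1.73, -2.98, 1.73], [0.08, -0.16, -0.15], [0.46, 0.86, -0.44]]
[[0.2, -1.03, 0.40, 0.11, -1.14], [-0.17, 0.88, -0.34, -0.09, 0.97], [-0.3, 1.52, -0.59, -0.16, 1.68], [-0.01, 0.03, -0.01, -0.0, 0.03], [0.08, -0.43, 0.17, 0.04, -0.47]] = b @[[0.11,-0.58,0.23,0.06,-0.65], [0.06,-0.29,0.11,0.03,-0.32], [0.04,-0.20,0.08,0.02,-0.23]]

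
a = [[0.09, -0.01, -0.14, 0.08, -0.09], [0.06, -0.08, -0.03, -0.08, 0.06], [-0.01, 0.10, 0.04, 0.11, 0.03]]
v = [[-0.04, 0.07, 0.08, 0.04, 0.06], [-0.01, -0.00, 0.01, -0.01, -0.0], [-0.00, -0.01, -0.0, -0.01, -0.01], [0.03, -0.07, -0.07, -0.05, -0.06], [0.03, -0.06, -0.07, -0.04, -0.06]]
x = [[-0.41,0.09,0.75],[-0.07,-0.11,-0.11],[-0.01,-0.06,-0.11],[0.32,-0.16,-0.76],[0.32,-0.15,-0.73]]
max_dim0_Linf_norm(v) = 0.08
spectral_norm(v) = 0.22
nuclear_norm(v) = 0.26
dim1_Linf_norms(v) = [0.08, 0.01, 0.01, 0.07, 0.07]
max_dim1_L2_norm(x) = 0.86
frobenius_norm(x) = 1.47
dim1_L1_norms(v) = [0.29, 0.03, 0.03, 0.28, 0.26]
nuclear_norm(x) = 1.64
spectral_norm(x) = 1.45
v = x @ a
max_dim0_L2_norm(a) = 0.16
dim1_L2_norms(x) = [0.86, 0.17, 0.13, 0.84, 0.81]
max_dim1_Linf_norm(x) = 0.76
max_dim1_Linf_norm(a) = 0.14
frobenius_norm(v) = 0.22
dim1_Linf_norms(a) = [0.14, 0.08, 0.11]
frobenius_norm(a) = 0.30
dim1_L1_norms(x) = [1.25, 0.29, 0.18, 1.24, 1.2]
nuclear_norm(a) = 0.48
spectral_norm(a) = 0.21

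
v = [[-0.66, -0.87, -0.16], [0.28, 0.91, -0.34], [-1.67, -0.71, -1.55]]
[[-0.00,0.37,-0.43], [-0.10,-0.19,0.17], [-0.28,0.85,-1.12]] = v @ [[0.45, 0.0, 0.31], [-0.31, -0.35, 0.2], [-0.16, -0.39, 0.30]]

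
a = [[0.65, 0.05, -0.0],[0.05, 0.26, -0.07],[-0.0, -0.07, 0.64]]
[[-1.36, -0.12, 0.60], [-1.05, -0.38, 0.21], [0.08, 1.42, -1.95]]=a@[[-1.81, -0.11, 0.93], [-3.76, -0.88, -0.18], [-0.28, 2.13, -3.07]]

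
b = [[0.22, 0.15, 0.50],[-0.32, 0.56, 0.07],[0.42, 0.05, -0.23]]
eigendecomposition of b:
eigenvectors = [[(0.52+0j),-0.08+0.54j,-0.08-0.54j], [(0.21+0j),(-0.78+0j),-0.78-0.00j], [-0.83+0.00j,(-0.02+0.3j),-0.02-0.30j]]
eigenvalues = [(-0.51+0j), (0.53+0.19j), (0.53-0.19j)]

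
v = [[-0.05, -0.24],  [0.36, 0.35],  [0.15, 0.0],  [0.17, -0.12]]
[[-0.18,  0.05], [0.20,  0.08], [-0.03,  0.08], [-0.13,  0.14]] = v @ [[-0.22, 0.56], [0.81, -0.34]]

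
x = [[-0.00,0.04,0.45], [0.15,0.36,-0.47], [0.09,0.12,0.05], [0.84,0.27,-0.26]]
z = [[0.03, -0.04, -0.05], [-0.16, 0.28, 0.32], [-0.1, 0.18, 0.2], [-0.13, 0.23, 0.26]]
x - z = [[-0.03, 0.08, 0.50], [0.31, 0.08, -0.79], [0.19, -0.06, -0.15], [0.97, 0.04, -0.52]]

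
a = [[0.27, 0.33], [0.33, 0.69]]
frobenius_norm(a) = 0.88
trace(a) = 0.96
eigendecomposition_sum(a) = [[0.07,-0.04], [-0.04,0.02]] + [[0.20, 0.37], [0.37, 0.67]]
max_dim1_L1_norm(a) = 1.02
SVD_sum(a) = [[0.20, 0.37], [0.37, 0.67]] + [[0.07, -0.04], [-0.04, 0.02]]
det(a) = 0.08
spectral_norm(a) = 0.87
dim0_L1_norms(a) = [0.6, 1.02]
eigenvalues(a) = [0.09, 0.87]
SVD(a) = [[-0.48,-0.88],[-0.88,0.48]] @ diag([0.8711521443121589, 0.08884785568784104]) @ [[-0.48, -0.88], [-0.88, 0.48]]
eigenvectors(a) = [[-0.88, -0.48], [0.48, -0.88]]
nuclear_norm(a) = 0.96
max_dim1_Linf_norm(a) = 0.69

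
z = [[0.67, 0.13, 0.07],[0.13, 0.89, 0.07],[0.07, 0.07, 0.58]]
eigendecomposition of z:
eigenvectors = [[-0.43, -0.76, -0.48], [-0.87, 0.49, 0.0], [-0.23, -0.42, 0.88]]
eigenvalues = [0.97, 0.63, 0.54]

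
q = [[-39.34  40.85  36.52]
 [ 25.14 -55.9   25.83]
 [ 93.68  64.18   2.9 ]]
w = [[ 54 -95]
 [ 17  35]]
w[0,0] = 54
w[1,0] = 17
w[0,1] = -95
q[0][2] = 36.52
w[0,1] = -95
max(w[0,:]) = 54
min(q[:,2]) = 2.9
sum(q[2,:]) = 160.76000000000002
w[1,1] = 35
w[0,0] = 54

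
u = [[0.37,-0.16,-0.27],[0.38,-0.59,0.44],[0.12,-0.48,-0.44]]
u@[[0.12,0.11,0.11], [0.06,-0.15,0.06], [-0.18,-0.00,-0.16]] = [[0.08,0.06,0.07], [-0.07,0.13,-0.06], [0.06,0.09,0.05]]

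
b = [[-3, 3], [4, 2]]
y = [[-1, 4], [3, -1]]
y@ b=[[19, 5], [-13, 7]]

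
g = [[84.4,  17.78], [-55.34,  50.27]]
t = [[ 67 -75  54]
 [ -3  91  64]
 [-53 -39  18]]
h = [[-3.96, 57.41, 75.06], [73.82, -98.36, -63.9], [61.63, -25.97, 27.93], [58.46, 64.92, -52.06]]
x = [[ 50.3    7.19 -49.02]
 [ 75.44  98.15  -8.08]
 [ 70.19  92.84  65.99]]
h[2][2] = 27.93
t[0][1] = -75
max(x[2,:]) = 92.84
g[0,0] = 84.4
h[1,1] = -98.36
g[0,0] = 84.4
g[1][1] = 50.27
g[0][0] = 84.4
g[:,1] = [17.78, 50.27]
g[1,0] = -55.34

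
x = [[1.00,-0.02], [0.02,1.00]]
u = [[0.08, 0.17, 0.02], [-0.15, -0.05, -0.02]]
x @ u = [[0.08, 0.17, 0.02],  [-0.15, -0.05, -0.02]]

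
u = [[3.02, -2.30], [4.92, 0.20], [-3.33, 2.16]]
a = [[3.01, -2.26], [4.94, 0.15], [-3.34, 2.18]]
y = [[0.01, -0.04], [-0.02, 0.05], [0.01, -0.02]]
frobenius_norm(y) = 0.07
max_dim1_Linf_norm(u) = 4.92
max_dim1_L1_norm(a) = 5.52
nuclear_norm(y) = 0.08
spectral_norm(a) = 7.01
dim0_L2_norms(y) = [0.02, 0.07]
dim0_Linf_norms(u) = [4.92, 2.3]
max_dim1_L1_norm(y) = 0.07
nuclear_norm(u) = 9.35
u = a + y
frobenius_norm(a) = 7.38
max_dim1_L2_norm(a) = 4.94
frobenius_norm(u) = 7.38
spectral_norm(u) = 6.99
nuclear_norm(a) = 9.32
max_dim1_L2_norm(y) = 0.05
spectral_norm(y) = 0.07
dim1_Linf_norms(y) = [0.04, 0.05, 0.02]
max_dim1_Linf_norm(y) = 0.05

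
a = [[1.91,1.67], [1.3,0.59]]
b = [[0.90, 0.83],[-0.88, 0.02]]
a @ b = [[0.25, 1.62],[0.65, 1.09]]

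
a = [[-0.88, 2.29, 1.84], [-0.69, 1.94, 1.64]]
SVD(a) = [[-0.76, -0.65], [-0.65, 0.76]] @ diag([4.040847216837227, 0.07038302479174291]) @ [[0.28, -0.74, -0.61], [0.7, -0.28, 0.65]]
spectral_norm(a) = 4.04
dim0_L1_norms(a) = [1.57, 4.23, 3.48]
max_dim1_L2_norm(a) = 3.07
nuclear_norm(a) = 4.11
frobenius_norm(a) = 4.04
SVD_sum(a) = [[-0.85, 2.28, 1.87], [-0.73, 1.95, 1.61]] + [[-0.03, 0.01, -0.03], [0.04, -0.01, 0.03]]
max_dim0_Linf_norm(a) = 2.29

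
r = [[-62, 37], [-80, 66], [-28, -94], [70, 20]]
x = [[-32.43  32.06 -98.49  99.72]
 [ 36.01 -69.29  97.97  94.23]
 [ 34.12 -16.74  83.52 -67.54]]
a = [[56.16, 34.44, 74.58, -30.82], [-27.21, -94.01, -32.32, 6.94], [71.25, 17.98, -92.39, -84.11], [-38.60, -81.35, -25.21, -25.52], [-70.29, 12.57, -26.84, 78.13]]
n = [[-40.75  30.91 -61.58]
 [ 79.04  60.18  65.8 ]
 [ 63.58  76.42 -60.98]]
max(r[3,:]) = 70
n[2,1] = 76.42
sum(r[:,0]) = -100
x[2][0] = 34.12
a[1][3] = 6.94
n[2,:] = [63.58, 76.42, -60.98]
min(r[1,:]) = -80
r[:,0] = [-62, -80, -28, 70]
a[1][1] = -94.01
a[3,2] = -25.21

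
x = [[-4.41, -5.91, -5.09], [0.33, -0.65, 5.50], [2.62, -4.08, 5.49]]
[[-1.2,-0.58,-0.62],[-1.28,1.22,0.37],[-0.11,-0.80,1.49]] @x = [[3.48, 10.0, -0.49], [7.02, 5.26, 15.26], [4.12, -4.91, 4.34]]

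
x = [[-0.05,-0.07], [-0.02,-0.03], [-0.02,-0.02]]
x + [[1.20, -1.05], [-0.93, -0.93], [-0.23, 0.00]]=[[1.15,-1.12], [-0.95,-0.96], [-0.25,-0.02]]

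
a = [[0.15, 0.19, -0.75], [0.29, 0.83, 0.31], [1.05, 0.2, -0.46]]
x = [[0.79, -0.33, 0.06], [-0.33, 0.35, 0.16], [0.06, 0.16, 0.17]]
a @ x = [[0.01, -0.10, -0.09],[-0.03, 0.24, 0.20],[0.74, -0.35, 0.02]]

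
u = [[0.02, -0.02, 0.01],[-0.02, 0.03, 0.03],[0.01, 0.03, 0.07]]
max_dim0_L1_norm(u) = 0.11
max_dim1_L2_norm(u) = 0.08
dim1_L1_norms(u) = [0.05, 0.08, 0.11]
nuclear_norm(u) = 0.13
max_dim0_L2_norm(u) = 0.08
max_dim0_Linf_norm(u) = 0.07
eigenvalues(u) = [-0.01, 0.04, 0.09]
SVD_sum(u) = [[0.00, -0.0, -0.00], [-0.0, 0.02, 0.04], [-0.00, 0.04, 0.07]] + [[0.02, -0.02, 0.01],  [-0.02, 0.01, -0.01],  [0.01, -0.01, 0.0]] + [[-0.0, -0.00, 0.0], [-0.00, -0.00, 0.00], [0.0, 0.00, -0.0]]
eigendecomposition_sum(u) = [[-0.0, -0.00, 0.00], [-0.0, -0.00, 0.0], [0.00, 0.00, -0.0]] + [[0.02, -0.02, 0.01], [-0.02, 0.01, -0.01], [0.01, -0.01, 0.0]] + [[0.0, -0.0, -0.0], [-0.0, 0.02, 0.04], [-0.0, 0.04, 0.07]]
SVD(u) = [[-0.01, -0.75, -0.66], [0.47, 0.58, -0.67], [0.88, -0.32, 0.35]] @ diag([0.0860620218726621, 0.03952375808824105, 0.005585779960903175]) @ [[-0.01, 0.47, 0.88], [-0.75, 0.58, -0.32], [0.66, 0.67, -0.35]]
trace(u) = 0.12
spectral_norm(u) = 0.09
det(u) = -0.00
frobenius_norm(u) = 0.09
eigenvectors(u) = [[-0.66, -0.75, -0.01], [-0.67, 0.58, 0.47], [0.35, -0.32, 0.88]]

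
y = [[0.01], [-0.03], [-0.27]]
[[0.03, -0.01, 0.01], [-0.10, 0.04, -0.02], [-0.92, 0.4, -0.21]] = y @ [[3.41, -1.47, 0.78]]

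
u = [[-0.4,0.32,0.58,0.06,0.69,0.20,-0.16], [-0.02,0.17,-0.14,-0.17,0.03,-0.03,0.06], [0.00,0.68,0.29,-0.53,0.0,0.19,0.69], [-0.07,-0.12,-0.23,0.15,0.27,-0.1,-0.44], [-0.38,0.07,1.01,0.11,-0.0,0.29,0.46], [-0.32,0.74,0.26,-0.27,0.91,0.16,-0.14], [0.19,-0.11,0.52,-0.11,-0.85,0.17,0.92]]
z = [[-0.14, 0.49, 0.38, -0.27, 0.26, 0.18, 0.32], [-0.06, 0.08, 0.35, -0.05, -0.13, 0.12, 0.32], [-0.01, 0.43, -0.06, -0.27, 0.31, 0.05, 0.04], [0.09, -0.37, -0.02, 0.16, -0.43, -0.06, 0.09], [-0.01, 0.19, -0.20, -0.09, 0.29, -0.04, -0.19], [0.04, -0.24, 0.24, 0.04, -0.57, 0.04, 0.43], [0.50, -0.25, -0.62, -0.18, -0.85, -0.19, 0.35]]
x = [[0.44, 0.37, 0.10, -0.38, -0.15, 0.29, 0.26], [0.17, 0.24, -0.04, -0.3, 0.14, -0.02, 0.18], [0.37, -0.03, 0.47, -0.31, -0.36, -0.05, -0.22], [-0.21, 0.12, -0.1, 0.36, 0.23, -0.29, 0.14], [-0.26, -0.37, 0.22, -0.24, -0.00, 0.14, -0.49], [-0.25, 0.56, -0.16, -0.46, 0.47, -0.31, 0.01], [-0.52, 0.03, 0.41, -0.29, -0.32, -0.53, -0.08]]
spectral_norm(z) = 1.59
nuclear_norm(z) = 3.41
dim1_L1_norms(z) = [2.04, 1.11, 1.17, 1.22, 1.01, 1.6, 2.94]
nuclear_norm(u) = 4.87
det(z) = 0.00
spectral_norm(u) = 1.89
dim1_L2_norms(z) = [0.82, 0.52, 0.6, 0.61, 0.45, 0.79, 1.27]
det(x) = 0.00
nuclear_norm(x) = 4.53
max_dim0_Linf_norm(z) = 0.85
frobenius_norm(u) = 2.83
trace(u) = 1.29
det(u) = -0.00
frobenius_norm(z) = 2.03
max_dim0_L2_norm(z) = 1.22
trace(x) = 1.12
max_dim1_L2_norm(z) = 1.27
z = x @ u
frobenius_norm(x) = 2.07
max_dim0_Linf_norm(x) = 0.56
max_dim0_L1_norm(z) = 2.84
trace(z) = 0.72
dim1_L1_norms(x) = [1.99, 1.09, 1.81, 1.45, 1.72, 2.22, 2.18]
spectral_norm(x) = 1.15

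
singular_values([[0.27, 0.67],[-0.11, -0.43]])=[0.85, 0.05]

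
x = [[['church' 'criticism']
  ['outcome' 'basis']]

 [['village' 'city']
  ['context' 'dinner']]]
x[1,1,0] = 'context'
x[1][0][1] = 'city'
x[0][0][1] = 'criticism'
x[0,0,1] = 'criticism'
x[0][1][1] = 'basis'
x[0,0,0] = 'church'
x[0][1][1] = 'basis'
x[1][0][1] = 'city'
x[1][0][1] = 'city'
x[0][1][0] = 'outcome'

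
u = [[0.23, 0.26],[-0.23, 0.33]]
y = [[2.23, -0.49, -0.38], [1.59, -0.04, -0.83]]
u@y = [[0.93, -0.12, -0.3], [0.01, 0.10, -0.19]]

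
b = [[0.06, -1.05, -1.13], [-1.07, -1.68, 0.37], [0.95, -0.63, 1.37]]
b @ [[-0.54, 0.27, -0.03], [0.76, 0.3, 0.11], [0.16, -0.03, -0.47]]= [[-1.01,-0.26,0.41], [-0.64,-0.8,-0.33], [-0.77,0.03,-0.74]]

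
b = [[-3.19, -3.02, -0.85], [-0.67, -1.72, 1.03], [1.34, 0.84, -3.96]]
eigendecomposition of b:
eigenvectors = [[0.24, 0.65, -0.79],[0.37, -0.24, 0.58],[-0.90, 0.72, -0.2]]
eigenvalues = [-4.66, -3.04, -1.17]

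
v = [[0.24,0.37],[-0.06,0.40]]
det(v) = 0.118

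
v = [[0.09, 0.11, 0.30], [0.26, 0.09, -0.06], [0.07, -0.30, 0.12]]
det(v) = -0.030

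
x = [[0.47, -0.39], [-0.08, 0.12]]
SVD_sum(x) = [[0.46, -0.40],[-0.11, 0.09]] + [[0.01, 0.01], [0.03, 0.03]]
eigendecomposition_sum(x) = [[0.46, -0.43], [-0.09, 0.08]] + [[0.01, 0.04], [0.01, 0.04]]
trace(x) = 0.59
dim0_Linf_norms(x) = [0.47, 0.39]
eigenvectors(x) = [[0.98, 0.68], [-0.19, 0.74]]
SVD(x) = [[-0.98, 0.22],  [0.22, 0.98]] @ diag([0.6262433605387049, 0.040239947579360405]) @ [[-0.76,0.65], [0.65,0.76]]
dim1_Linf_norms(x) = [0.47, 0.12]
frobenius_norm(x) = 0.63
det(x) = 0.03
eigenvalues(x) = [0.54, 0.05]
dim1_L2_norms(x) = [0.61, 0.14]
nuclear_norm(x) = 0.67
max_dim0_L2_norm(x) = 0.48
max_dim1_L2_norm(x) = 0.61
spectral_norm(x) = 0.63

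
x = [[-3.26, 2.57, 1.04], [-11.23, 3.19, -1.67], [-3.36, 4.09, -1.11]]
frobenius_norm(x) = 13.66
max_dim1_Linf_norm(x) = 11.23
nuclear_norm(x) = 17.88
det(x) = -64.96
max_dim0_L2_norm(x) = 12.17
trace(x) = -1.18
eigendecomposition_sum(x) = [[(-1.29+1.99j), 1.33-0.24j, (0.24+0.71j)], [(-5.14-0.83j), (1.66+2.47j), -1.22+1.12j], [-2.48+2.31j, 1.93+0.13j, (0.09+1.07j)]] + [[(-1.29-1.99j), (1.33+0.24j), (0.24-0.71j)], [-5.14+0.83j, 1.66-2.47j, -1.22-1.12j], [(-2.48-2.31j), 1.93-0.13j, 0.09-1.07j]] + [[-0.69-0.00j, (-0.1-0j), (0.56+0j)], [(-0.95-0j), (-0.13-0j), 0.77+0.00j], [(1.59+0j), (0.22+0j), -1.29-0.00j]]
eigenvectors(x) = [[0.14-0.33j,0.14+0.33j,(-0.35+0j)], [0.78+0.00j,(0.78-0j),-0.48+0.00j], [0.31-0.40j,0.31+0.40j,(0.81+0j)]]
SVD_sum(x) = [[-3.52, 1.47, -0.46],  [-10.73, 4.48, -1.4],  [-4.38, 1.82, -0.57]] + [[0.47, 1.17, 0.13],[-0.52, -1.29, -0.15],[0.89, 2.22, 0.25]] + [[-0.21, -0.07, 1.37], [0.02, 0.01, -0.13], [0.12, 0.04, -0.79]]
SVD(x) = [[-0.29,0.41,-0.86], [-0.89,-0.46,0.08], [-0.36,0.79,0.50]] @ diag([13.216847113078607, 3.0630108217192666, 1.6045925013960205]) @ [[0.92, -0.38, 0.12], [0.37, 0.92, 0.1], [0.15, 0.05, -0.99]]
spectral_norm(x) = 13.22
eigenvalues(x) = [(0.46+5.53j), (0.46-5.53j), (-2.11+0j)]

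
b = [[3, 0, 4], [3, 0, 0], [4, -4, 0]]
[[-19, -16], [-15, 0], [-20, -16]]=b@ [[-5, 0], [0, 4], [-1, -4]]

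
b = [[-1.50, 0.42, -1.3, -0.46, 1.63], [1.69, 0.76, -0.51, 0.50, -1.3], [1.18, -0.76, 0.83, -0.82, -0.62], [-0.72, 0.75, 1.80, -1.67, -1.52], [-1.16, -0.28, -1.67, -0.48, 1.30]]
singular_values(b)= [4.38, 2.93, 1.59, 1.22, 0.41]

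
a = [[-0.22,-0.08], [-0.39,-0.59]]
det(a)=0.099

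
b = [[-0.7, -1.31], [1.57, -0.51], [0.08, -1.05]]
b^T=[[-0.70,1.57,0.08], [-1.31,-0.51,-1.05]]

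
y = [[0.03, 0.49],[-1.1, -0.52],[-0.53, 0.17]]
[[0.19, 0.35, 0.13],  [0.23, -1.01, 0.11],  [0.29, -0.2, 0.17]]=y @ [[-0.41, 0.60, -0.23], [0.42, 0.68, 0.27]]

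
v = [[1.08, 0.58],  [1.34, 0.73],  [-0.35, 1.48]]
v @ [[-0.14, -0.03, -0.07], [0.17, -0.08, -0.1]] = [[-0.05, -0.08, -0.13], [-0.06, -0.1, -0.17], [0.3, -0.11, -0.12]]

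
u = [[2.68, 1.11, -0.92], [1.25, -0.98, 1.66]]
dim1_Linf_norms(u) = [2.68, 1.66]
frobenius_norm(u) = 3.81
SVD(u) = [[-0.98,-0.18], [-0.18,0.98]] @ diag([3.064673336504003, 2.2687391521550966]) @ [[-0.93, -0.3, 0.20], [0.33, -0.51, 0.79]]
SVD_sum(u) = [[2.81, 0.91, -0.6],[0.50, 0.16, -0.11]] + [[-0.13,0.20,-0.32], [0.75,-1.14,1.77]]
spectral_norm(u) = 3.06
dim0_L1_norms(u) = [3.93, 2.09, 2.58]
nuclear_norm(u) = 5.33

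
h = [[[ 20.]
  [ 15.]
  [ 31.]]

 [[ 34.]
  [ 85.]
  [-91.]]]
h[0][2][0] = 31.0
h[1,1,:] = [85.0]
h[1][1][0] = 85.0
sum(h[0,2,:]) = 31.0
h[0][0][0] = 20.0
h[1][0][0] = 34.0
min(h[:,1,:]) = 15.0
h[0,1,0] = 15.0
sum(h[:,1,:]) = 100.0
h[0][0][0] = 20.0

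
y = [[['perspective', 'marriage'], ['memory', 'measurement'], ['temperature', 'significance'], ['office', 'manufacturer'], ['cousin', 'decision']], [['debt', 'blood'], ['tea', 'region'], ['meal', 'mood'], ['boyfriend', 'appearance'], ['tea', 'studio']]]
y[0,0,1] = 'marriage'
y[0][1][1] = 'measurement'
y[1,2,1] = 'mood'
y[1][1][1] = 'region'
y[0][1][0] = 'memory'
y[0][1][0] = 'memory'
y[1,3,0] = 'boyfriend'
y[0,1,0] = 'memory'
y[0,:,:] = [['perspective', 'marriage'], ['memory', 'measurement'], ['temperature', 'significance'], ['office', 'manufacturer'], ['cousin', 'decision']]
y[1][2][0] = 'meal'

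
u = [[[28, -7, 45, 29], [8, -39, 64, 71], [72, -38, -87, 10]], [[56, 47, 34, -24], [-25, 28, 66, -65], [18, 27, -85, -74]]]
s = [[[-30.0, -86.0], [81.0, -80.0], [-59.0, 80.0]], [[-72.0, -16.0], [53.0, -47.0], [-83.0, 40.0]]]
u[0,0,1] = -7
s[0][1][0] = 81.0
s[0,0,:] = [-30.0, -86.0]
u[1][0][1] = 47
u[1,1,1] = 28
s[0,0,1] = -86.0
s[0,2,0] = -59.0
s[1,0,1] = -16.0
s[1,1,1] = -47.0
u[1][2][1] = 27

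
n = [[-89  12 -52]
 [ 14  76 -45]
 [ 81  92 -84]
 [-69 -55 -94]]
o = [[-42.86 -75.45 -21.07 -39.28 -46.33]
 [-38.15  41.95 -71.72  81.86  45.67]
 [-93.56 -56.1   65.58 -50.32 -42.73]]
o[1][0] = -38.15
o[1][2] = -71.72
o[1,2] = -71.72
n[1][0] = 14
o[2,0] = -93.56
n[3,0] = -69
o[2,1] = -56.1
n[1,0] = 14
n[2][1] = 92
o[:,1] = [-75.45, 41.95, -56.1]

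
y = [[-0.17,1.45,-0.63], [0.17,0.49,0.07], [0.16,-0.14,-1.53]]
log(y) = [[-0.64+2.46j, 0.52-3.78j, (0.65+0.07j)], [0.06-0.44j, -0.37+0.68j, (-0.1+0.05j)], [(-0.16-0.02j), 0.22-0.11j, (0.47+3.14j)]]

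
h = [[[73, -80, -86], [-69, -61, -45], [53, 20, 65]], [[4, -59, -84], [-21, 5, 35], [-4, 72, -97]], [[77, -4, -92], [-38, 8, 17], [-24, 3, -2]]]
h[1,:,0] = [4, -21, -4]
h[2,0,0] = 77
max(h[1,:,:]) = 72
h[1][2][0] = -4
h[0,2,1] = 20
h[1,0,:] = [4, -59, -84]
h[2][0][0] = 77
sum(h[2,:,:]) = -55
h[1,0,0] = 4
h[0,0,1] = -80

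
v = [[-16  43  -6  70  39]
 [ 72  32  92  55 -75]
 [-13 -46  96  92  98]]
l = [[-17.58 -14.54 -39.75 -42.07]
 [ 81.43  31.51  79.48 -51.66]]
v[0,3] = 70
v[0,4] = 39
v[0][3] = 70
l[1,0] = 81.43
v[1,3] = 55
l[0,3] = -42.07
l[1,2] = 79.48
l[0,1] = -14.54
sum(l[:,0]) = 63.85000000000001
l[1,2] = 79.48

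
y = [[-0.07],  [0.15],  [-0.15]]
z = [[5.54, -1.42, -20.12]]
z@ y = [[2.42]]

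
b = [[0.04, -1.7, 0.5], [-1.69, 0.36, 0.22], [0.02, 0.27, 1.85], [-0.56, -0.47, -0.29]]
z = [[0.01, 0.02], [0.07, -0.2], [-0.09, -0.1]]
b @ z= [[-0.16,0.29], [-0.01,-0.13], [-0.15,-0.24], [-0.01,0.11]]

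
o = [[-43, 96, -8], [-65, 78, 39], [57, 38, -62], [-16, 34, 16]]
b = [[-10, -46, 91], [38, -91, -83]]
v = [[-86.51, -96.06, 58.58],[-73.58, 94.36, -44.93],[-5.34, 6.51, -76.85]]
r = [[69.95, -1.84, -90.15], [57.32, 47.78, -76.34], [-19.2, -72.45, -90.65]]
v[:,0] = [-86.51, -73.58, -5.34]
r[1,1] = 47.78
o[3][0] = -16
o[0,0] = -43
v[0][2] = 58.58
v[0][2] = 58.58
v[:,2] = [58.58, -44.93, -76.85]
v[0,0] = -86.51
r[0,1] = -1.84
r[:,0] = [69.95, 57.32, -19.2]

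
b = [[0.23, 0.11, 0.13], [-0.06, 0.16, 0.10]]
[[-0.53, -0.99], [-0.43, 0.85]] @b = [[-0.06, -0.22, -0.17],  [-0.15, 0.09, 0.03]]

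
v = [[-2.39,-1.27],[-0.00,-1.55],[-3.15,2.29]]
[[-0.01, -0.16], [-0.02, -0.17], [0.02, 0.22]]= v@[[0.0, 0.01], [0.01, 0.11]]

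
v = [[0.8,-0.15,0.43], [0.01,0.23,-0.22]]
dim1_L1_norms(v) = [1.38, 0.46]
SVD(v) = [[-0.99,0.16], [0.16,0.99]] @ diag([0.9308952943349511, 0.2867646264535518]) @ [[-0.85, 0.2, -0.49], [0.47, 0.71, -0.52]]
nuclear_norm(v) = 1.22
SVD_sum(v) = [[0.78, -0.18, 0.45], [-0.12, 0.03, -0.07]] + [[0.02, 0.03, -0.02], [0.13, 0.20, -0.15]]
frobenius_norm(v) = 0.97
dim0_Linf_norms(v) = [0.8, 0.23, 0.43]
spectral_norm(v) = 0.93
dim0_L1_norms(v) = [0.81, 0.38, 0.65]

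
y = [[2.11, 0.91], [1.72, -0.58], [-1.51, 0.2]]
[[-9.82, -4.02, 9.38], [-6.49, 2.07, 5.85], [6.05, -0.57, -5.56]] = y @ [[-4.16,-0.16,3.86],[-1.15,-4.05,1.36]]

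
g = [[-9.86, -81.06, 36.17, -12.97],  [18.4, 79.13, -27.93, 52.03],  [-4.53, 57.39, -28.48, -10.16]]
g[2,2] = -28.48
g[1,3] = 52.03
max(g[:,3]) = 52.03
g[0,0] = -9.86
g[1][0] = 18.4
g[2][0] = -4.53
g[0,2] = 36.17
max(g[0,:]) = 36.17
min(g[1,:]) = -27.93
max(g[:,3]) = 52.03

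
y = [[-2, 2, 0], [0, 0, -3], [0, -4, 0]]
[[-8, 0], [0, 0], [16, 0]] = y @ [[0, 0], [-4, 0], [0, 0]]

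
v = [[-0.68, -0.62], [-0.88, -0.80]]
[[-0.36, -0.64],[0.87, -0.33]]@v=[[0.81, 0.74], [-0.3, -0.28]]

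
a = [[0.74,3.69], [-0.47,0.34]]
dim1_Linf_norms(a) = [3.69, 0.47]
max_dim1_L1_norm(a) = 4.43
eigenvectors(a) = [[(0.94+0j), 0.94-0.00j], [-0.05+0.33j, (-0.05-0.33j)]]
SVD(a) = [[1.0, 0.07], [0.07, -1.00]] @ diag([3.7713280361191623, 0.5265784309878186]) @ [[0.19, 0.98], [0.98, -0.19]]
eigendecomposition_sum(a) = [[(0.37+0.61j), (1.84-0.77j)], [(-0.24+0.1j), 0.17+0.69j]] + [[0.37-0.61j,(1.84+0.77j)], [(-0.24-0.1j),(0.17-0.69j)]]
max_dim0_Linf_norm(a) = 3.69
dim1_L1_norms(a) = [4.43, 0.81]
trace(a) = 1.08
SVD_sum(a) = [[0.71,3.70],  [0.05,0.24]] + [[0.03, -0.01], [-0.52, 0.1]]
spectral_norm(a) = 3.77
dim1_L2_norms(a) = [3.76, 0.58]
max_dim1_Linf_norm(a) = 3.69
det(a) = 1.99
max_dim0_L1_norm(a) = 4.03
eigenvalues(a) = [(0.54+1.3j), (0.54-1.3j)]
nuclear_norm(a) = 4.30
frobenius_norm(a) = 3.81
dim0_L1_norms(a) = [1.21, 4.03]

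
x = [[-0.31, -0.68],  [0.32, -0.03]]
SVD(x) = [[0.99, -0.17], [-0.17, -0.99]] @ diag([0.7561449220802633, 0.3000747520406082]) @ [[-0.47, -0.88], [-0.88, 0.47]]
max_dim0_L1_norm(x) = 0.71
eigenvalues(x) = [(-0.17+0.44j), (-0.17-0.44j)]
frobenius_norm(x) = 0.81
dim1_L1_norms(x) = [0.99, 0.35]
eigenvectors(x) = [[0.82+0.00j, (0.82-0j)],[(-0.17-0.54j), (-0.17+0.54j)]]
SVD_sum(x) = [[-0.35, -0.66], [0.06, 0.11]] + [[0.04, -0.02], [0.26, -0.14]]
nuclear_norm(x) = 1.06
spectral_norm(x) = 0.76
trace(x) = -0.34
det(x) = 0.23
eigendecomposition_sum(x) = [[(-0.16+0.2j), (-0.34-0.13j)], [0.16+0.06j, -0.02+0.25j]] + [[(-0.16-0.2j), (-0.34+0.13j)], [(0.16-0.06j), -0.02-0.25j]]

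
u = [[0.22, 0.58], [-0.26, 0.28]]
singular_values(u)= [0.65, 0.33]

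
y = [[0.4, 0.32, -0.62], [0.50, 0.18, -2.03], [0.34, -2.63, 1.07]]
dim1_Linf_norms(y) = [0.62, 2.03, 2.63]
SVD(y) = [[-0.2,  0.22,  -0.95], [-0.46,  0.84,  0.29], [0.87,  0.49,  -0.07]] @ diag([3.130650843681721, 1.8299689787113846, 0.27881684294342]) @ [[-0.00,  -0.78,  0.63], [0.37,  -0.59,  -0.72], [-0.93,  -0.23,  -0.29]]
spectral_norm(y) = 3.13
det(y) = -1.60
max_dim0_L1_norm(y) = 3.72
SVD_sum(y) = [[0.00, 0.50, -0.41], [0.01, 1.1, -0.9], [-0.01, -2.1, 1.71]] + [[0.15, -0.24, -0.29], [0.57, -0.91, -1.11], [0.33, -0.53, -0.65]] + [[0.25, 0.06, 0.08], [-0.08, -0.02, -0.02], [0.02, 0.00, 0.01]]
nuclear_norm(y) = 5.24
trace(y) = 1.65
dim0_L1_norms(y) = [1.24, 3.13, 3.72]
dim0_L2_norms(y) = [0.72, 2.66, 2.38]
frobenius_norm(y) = 3.64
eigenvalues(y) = [-1.67, 0.32, 3.0]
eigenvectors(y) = [[0.09, 0.96, -0.25], [0.72, 0.19, -0.59], [0.68, 0.22, 0.76]]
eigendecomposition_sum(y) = [[0.05, -0.14, -0.09], [0.37, -1.06, -0.7], [0.35, -1.0, -0.66]] + [[0.32, -0.08, 0.04], [0.06, -0.02, 0.01], [0.08, -0.02, 0.01]] + [[0.03, 0.54, -0.57],[0.07, 1.25, -1.34],[-0.08, -1.61, 1.72]]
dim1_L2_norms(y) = [0.8, 2.1, 2.86]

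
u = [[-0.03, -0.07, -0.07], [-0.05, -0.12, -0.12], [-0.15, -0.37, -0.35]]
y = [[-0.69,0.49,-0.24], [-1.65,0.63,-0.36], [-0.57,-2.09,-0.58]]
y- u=[[-0.66, 0.56, -0.17], [-1.6, 0.75, -0.24], [-0.42, -1.72, -0.23]]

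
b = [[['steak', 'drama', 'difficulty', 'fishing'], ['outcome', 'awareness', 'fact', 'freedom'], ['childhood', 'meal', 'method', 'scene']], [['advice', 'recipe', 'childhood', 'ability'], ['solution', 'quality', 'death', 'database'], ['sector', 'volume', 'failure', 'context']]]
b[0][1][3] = 'freedom'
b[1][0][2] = 'childhood'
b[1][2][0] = 'sector'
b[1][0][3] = 'ability'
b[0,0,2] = 'difficulty'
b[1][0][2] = 'childhood'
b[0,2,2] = 'method'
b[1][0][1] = 'recipe'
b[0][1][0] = 'outcome'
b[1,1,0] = 'solution'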